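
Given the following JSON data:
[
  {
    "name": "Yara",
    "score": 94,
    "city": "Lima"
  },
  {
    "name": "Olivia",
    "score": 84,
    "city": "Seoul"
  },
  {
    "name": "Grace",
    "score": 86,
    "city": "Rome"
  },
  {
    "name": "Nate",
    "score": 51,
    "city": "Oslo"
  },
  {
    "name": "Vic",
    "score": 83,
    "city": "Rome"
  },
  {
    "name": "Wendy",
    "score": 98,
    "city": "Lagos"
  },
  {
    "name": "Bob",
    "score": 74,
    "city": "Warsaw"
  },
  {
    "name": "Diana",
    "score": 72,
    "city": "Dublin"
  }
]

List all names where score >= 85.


Filtering records where score >= 85:
  Yara (score=94) -> YES
  Olivia (score=84) -> no
  Grace (score=86) -> YES
  Nate (score=51) -> no
  Vic (score=83) -> no
  Wendy (score=98) -> YES
  Bob (score=74) -> no
  Diana (score=72) -> no


ANSWER: Yara, Grace, Wendy


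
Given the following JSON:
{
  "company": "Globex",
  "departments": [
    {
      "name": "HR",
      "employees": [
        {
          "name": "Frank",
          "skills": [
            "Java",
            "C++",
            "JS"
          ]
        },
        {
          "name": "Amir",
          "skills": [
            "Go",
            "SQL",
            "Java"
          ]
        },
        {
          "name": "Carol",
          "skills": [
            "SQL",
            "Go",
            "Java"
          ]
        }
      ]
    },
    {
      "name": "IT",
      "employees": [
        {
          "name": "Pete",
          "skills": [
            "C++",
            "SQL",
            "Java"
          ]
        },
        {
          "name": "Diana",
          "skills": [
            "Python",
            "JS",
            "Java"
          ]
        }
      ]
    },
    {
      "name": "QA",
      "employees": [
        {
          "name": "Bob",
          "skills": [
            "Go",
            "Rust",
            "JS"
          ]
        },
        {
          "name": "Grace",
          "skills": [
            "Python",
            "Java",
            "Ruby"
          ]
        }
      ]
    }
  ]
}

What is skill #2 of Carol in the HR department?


Path: departments[0].employees[2].skills[1]
Value: Go

ANSWER: Go


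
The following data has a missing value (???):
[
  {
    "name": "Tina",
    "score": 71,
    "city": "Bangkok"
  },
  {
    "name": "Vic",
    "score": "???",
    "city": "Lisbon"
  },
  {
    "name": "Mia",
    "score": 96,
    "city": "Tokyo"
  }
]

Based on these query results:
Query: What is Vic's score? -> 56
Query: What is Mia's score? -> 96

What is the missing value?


The missing value is Vic's score
From query: Vic's score = 56

ANSWER: 56


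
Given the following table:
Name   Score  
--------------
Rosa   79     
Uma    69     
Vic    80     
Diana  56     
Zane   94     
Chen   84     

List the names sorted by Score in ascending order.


Sorting by Score (ascending):
  Diana: 56
  Uma: 69
  Rosa: 79
  Vic: 80
  Chen: 84
  Zane: 94


ANSWER: Diana, Uma, Rosa, Vic, Chen, Zane


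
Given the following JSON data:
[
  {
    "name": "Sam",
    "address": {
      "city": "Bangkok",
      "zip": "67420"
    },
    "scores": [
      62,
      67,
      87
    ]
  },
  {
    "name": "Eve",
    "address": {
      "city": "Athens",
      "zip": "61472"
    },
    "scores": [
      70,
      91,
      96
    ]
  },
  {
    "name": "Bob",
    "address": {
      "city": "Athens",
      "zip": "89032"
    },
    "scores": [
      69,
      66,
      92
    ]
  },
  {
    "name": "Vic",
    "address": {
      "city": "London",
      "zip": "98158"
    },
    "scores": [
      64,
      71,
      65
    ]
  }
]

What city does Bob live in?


Path: records[2].address.city
Value: Athens

ANSWER: Athens


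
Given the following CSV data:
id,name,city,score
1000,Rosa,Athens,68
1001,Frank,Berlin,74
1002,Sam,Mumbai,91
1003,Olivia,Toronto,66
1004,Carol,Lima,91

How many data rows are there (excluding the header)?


Counting rows (excluding header):
Header: id,name,city,score
Data rows: 5

ANSWER: 5


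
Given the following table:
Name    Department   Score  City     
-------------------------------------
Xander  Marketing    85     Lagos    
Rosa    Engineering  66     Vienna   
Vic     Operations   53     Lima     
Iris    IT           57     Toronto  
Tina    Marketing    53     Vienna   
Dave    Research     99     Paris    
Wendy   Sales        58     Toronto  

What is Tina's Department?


Row 5: Tina
Department = Marketing

ANSWER: Marketing


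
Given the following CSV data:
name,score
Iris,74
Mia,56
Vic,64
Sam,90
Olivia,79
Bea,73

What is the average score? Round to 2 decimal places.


Scores: 74, 56, 64, 90, 79, 73
Sum = 436
Count = 6
Average = 436 / 6 = 72.67

ANSWER: 72.67


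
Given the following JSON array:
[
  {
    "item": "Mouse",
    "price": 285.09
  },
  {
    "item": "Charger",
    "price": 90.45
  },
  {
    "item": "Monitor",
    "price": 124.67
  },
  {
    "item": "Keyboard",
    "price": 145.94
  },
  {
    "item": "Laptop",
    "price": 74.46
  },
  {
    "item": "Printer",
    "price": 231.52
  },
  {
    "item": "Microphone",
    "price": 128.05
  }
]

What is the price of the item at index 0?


Array index 0 -> Mouse
price = 285.09

ANSWER: 285.09


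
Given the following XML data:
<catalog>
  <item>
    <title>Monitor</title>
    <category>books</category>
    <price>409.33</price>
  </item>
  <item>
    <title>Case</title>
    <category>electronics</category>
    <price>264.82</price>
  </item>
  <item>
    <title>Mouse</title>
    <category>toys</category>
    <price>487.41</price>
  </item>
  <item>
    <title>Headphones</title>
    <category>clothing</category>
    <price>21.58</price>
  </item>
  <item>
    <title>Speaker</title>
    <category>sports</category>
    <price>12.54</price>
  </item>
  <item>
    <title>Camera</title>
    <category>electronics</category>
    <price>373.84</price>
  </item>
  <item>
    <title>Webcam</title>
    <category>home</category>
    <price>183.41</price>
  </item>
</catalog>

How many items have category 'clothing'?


Scanning <item> elements for <category>clothing</category>:
  Item 4: Headphones -> MATCH
Count: 1

ANSWER: 1


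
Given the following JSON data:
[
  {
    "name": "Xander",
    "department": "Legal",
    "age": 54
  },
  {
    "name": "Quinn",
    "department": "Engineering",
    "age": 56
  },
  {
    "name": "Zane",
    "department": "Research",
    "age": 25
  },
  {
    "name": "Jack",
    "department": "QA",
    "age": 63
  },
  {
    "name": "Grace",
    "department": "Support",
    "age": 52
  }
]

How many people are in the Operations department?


Scanning records for department = Operations
  No matches found
Count: 0

ANSWER: 0


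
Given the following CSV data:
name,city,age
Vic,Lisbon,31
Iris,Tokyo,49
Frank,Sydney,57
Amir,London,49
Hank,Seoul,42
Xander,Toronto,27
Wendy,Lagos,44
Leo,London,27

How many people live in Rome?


Scanning city column for 'Rome':
Total matches: 0

ANSWER: 0


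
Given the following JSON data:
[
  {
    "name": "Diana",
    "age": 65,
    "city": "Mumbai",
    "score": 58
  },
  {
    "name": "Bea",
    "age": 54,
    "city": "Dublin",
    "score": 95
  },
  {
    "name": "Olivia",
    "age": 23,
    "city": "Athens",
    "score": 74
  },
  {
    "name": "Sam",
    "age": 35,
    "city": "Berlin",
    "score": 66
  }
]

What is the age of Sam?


Looking up record where name = Sam
Record index: 3
Field 'age' = 35

ANSWER: 35


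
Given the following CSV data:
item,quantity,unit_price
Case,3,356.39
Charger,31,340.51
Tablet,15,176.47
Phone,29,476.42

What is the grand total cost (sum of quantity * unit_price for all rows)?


Computing row totals:
  Case: 3 * 356.39 = 1069.17
  Charger: 31 * 340.51 = 10555.81
  Tablet: 15 * 176.47 = 2647.05
  Phone: 29 * 476.42 = 13816.18
Grand total = 1069.17 + 10555.81 + 2647.05 + 13816.18 = 28088.21

ANSWER: 28088.21


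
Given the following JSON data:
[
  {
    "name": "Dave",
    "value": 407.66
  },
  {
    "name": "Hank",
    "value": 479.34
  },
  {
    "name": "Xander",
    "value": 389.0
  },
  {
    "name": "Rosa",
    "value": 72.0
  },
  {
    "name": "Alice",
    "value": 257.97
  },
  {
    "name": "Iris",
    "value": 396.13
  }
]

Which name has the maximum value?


Comparing values:
  Dave: 407.66
  Hank: 479.34
  Xander: 389.0
  Rosa: 72.0
  Alice: 257.97
  Iris: 396.13
Maximum: Hank (479.34)

ANSWER: Hank


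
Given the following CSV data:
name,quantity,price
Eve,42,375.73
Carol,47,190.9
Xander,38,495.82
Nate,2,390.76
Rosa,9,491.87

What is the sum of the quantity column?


Values in 'quantity' column:
  Row 1: 42
  Row 2: 47
  Row 3: 38
  Row 4: 2
  Row 5: 9
Sum = 42 + 47 + 38 + 2 + 9 = 138

ANSWER: 138


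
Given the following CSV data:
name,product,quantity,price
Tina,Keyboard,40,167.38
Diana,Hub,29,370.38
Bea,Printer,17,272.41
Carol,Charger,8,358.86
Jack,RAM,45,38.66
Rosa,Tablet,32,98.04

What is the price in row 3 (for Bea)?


Row 3: Bea
Column 'price' = 272.41

ANSWER: 272.41


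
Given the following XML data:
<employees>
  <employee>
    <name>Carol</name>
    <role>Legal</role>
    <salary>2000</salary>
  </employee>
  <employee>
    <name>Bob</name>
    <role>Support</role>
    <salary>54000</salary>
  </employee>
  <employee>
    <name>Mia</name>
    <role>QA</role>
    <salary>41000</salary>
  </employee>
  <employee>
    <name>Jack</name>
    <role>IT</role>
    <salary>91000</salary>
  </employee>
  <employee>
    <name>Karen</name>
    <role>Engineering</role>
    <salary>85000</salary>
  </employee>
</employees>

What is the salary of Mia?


Searching for <employee> with <name>Mia</name>
Found at position 3
<salary>41000</salary>

ANSWER: 41000


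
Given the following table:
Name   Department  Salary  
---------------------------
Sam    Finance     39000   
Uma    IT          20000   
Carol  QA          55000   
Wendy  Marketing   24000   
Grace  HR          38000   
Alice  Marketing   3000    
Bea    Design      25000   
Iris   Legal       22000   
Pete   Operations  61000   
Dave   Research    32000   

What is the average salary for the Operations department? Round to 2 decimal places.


Operations department members:
  Pete: 61000
Sum = 61000
Count = 1
Average = 61000 / 1 = 61000.00

ANSWER: 61000.00


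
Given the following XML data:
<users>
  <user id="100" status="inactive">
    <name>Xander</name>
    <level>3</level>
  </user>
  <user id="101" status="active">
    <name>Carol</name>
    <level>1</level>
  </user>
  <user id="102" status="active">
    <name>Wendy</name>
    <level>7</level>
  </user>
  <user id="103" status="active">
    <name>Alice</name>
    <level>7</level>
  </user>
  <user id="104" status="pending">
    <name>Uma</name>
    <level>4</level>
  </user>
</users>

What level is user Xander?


Finding user: Xander
<level>3</level>

ANSWER: 3


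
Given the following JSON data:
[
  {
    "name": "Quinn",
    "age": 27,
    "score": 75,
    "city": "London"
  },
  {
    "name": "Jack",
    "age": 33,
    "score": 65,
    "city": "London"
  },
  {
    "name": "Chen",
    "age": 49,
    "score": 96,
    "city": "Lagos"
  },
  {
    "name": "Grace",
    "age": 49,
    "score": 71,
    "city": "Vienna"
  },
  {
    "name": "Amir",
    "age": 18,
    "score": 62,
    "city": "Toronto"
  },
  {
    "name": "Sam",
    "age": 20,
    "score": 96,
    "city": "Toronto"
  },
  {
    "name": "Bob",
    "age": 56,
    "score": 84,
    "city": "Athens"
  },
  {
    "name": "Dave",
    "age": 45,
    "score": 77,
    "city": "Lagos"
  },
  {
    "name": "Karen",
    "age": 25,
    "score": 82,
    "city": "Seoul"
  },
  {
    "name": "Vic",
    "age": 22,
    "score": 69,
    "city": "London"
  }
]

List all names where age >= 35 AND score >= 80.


Checking both conditions:
  Quinn (age=27, score=75) -> no
  Jack (age=33, score=65) -> no
  Chen (age=49, score=96) -> YES
  Grace (age=49, score=71) -> no
  Amir (age=18, score=62) -> no
  Sam (age=20, score=96) -> no
  Bob (age=56, score=84) -> YES
  Dave (age=45, score=77) -> no
  Karen (age=25, score=82) -> no
  Vic (age=22, score=69) -> no


ANSWER: Chen, Bob


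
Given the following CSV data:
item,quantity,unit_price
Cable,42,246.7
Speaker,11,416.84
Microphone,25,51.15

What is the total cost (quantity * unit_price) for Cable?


Row: Cable
quantity = 42
unit_price = 246.7
total = 42 * 246.7 = 10361.4

ANSWER: 10361.4


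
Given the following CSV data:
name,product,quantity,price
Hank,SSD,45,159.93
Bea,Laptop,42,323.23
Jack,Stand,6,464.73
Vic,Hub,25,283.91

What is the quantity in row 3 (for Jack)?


Row 3: Jack
Column 'quantity' = 6

ANSWER: 6


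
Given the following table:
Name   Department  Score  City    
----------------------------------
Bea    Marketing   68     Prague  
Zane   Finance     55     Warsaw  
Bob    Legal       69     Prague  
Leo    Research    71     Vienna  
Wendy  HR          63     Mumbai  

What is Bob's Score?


Row 3: Bob
Score = 69

ANSWER: 69


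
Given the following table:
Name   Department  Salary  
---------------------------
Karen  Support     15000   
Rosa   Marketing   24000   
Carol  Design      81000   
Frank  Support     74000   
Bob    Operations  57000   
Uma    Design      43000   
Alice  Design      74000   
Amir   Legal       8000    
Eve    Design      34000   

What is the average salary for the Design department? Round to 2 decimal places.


Design department members:
  Carol: 81000
  Uma: 43000
  Alice: 74000
  Eve: 34000
Sum = 232000
Count = 4
Average = 232000 / 4 = 58000.00

ANSWER: 58000.00


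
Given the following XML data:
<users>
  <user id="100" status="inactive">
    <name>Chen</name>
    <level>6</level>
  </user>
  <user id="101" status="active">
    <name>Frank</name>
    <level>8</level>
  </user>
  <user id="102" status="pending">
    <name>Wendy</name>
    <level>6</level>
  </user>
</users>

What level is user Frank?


Finding user: Frank
<level>8</level>

ANSWER: 8


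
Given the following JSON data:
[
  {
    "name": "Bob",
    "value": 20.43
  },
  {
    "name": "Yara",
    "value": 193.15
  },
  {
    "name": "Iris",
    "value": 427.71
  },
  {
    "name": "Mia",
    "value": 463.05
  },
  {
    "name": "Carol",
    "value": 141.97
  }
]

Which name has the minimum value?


Comparing values:
  Bob: 20.43
  Yara: 193.15
  Iris: 427.71
  Mia: 463.05
  Carol: 141.97
Minimum: Bob (20.43)

ANSWER: Bob


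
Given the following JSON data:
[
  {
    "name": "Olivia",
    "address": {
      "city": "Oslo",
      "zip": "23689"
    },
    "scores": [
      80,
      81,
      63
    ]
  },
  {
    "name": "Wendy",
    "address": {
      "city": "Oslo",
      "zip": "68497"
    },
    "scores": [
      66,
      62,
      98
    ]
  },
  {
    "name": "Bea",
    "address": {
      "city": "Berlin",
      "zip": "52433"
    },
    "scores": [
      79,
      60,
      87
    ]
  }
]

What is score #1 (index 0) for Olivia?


Path: records[0].scores[0]
Value: 80

ANSWER: 80


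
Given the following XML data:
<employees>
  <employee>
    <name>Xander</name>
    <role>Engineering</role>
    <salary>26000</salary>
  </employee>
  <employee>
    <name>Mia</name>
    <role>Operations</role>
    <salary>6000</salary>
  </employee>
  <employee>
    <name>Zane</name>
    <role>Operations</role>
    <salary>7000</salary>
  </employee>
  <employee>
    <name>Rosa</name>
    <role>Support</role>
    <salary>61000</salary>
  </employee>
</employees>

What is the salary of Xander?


Searching for <employee> with <name>Xander</name>
Found at position 1
<salary>26000</salary>

ANSWER: 26000


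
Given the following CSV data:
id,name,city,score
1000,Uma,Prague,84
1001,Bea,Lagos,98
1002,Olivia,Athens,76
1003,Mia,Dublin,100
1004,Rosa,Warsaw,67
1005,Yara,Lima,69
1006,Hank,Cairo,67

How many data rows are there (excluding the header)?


Counting rows (excluding header):
Header: id,name,city,score
Data rows: 7

ANSWER: 7


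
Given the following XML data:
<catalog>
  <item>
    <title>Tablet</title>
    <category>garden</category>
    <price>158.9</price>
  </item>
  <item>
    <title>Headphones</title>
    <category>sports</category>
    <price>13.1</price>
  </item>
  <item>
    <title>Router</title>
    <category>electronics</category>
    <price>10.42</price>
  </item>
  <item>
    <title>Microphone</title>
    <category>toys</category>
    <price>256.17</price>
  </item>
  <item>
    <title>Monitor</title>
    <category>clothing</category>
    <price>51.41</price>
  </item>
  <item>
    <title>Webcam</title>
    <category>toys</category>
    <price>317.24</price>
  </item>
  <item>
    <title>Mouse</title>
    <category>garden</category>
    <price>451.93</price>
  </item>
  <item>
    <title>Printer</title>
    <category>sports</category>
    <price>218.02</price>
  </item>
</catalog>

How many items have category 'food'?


Scanning <item> elements for <category>food</category>:
Count: 0

ANSWER: 0


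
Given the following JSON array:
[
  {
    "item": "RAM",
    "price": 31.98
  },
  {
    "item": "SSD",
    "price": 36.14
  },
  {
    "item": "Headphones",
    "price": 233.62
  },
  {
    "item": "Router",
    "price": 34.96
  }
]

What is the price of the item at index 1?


Array index 1 -> SSD
price = 36.14

ANSWER: 36.14


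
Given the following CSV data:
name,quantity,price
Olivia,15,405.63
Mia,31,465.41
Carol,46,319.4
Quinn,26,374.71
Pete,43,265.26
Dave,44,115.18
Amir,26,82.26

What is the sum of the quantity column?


Values in 'quantity' column:
  Row 1: 15
  Row 2: 31
  Row 3: 46
  Row 4: 26
  Row 5: 43
  Row 6: 44
  Row 7: 26
Sum = 15 + 31 + 46 + 26 + 43 + 44 + 26 = 231

ANSWER: 231


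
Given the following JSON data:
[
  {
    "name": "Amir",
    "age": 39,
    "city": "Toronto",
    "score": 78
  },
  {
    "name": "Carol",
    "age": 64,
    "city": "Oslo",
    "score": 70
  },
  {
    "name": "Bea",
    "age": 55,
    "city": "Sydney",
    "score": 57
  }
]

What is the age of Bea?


Looking up record where name = Bea
Record index: 2
Field 'age' = 55

ANSWER: 55


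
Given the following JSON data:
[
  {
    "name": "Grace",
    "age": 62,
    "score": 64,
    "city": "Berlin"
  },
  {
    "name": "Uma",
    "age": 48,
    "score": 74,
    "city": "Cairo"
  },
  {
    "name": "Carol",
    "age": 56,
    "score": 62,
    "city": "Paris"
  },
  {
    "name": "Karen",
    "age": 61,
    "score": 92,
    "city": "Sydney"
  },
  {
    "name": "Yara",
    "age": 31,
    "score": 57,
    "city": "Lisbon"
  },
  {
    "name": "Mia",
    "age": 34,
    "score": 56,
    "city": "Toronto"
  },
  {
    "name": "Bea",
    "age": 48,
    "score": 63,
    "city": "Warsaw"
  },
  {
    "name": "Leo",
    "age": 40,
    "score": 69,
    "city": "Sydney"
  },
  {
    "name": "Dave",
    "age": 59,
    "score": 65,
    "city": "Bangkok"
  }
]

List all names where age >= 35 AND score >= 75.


Checking both conditions:
  Grace (age=62, score=64) -> no
  Uma (age=48, score=74) -> no
  Carol (age=56, score=62) -> no
  Karen (age=61, score=92) -> YES
  Yara (age=31, score=57) -> no
  Mia (age=34, score=56) -> no
  Bea (age=48, score=63) -> no
  Leo (age=40, score=69) -> no
  Dave (age=59, score=65) -> no


ANSWER: Karen


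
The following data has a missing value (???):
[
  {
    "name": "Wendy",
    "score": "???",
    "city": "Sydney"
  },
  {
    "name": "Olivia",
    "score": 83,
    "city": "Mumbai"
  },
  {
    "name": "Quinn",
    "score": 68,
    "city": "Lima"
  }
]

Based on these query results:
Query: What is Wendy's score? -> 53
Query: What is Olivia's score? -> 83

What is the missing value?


The missing value is Wendy's score
From query: Wendy's score = 53

ANSWER: 53


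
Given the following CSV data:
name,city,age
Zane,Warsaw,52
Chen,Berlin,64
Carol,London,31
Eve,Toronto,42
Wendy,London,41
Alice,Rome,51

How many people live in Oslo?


Scanning city column for 'Oslo':
Total matches: 0

ANSWER: 0


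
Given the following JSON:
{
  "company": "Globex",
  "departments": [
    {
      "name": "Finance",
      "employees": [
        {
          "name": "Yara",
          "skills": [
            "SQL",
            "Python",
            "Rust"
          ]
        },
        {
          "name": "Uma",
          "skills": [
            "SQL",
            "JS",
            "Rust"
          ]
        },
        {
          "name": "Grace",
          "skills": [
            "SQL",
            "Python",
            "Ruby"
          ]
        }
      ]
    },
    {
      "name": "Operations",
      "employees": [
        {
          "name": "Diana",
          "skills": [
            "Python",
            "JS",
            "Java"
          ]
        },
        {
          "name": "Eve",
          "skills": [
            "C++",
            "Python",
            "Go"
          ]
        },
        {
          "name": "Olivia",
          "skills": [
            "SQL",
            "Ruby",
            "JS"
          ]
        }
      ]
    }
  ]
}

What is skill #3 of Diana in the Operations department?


Path: departments[1].employees[0].skills[2]
Value: Java

ANSWER: Java


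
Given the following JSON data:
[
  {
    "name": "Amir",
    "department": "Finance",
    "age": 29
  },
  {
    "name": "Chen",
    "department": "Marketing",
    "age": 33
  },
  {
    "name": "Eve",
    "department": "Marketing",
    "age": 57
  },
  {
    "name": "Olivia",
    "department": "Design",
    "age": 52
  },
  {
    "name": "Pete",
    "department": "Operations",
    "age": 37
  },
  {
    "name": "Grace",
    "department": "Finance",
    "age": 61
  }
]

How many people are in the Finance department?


Scanning records for department = Finance
  Record 0: Amir
  Record 5: Grace
Count: 2

ANSWER: 2


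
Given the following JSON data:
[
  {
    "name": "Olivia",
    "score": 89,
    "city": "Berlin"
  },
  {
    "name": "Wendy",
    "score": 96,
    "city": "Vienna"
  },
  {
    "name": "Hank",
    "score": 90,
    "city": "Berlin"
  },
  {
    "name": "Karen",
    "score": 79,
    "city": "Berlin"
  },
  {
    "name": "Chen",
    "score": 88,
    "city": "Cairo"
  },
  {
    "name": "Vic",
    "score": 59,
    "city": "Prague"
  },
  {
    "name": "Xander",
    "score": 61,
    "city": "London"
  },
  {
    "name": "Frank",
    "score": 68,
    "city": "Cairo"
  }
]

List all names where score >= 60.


Filtering records where score >= 60:
  Olivia (score=89) -> YES
  Wendy (score=96) -> YES
  Hank (score=90) -> YES
  Karen (score=79) -> YES
  Chen (score=88) -> YES
  Vic (score=59) -> no
  Xander (score=61) -> YES
  Frank (score=68) -> YES


ANSWER: Olivia, Wendy, Hank, Karen, Chen, Xander, Frank


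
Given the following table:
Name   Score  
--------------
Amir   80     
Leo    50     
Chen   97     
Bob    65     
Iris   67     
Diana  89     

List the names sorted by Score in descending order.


Sorting by Score (descending):
  Chen: 97
  Diana: 89
  Amir: 80
  Iris: 67
  Bob: 65
  Leo: 50


ANSWER: Chen, Diana, Amir, Iris, Bob, Leo


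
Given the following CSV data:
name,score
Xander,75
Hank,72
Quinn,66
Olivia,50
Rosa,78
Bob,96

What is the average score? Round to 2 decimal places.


Scores: 75, 72, 66, 50, 78, 96
Sum = 437
Count = 6
Average = 437 / 6 = 72.83

ANSWER: 72.83


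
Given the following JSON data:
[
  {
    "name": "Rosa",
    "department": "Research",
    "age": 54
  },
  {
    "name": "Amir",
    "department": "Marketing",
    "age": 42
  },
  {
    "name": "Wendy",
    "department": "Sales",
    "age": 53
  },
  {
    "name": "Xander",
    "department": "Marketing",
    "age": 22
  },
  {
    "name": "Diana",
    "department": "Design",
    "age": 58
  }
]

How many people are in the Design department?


Scanning records for department = Design
  Record 4: Diana
Count: 1

ANSWER: 1


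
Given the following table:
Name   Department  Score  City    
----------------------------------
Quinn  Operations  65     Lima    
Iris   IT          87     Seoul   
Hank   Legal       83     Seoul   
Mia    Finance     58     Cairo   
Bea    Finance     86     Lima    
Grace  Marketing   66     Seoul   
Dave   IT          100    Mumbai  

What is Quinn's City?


Row 1: Quinn
City = Lima

ANSWER: Lima


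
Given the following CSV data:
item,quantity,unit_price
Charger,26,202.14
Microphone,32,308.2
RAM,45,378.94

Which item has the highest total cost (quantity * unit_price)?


Computing row totals:
  Charger: 5255.64
  Microphone: 9862.4
  RAM: 17052.3
Maximum: RAM (17052.3)

ANSWER: RAM


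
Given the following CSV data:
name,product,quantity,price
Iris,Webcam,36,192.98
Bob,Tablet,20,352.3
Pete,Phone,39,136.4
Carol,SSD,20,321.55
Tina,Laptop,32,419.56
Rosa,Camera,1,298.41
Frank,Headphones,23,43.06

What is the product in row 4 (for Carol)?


Row 4: Carol
Column 'product' = SSD

ANSWER: SSD


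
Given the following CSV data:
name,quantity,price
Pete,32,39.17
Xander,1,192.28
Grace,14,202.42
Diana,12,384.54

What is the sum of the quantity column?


Values in 'quantity' column:
  Row 1: 32
  Row 2: 1
  Row 3: 14
  Row 4: 12
Sum = 32 + 1 + 14 + 12 = 59

ANSWER: 59


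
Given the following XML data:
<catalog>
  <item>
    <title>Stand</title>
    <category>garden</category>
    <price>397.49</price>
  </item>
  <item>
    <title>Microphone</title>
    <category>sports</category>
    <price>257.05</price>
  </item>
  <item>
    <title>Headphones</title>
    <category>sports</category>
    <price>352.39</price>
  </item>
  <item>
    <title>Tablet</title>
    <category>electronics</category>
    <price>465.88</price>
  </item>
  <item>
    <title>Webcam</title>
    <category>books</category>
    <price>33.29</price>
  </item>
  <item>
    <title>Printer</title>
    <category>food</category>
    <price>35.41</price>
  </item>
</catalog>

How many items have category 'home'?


Scanning <item> elements for <category>home</category>:
Count: 0

ANSWER: 0


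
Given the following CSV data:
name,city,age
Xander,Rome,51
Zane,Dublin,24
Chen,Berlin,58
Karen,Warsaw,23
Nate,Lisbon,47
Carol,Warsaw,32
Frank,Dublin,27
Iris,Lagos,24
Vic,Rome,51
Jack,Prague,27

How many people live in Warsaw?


Scanning city column for 'Warsaw':
  Row 4: Karen -> MATCH
  Row 6: Carol -> MATCH
Total matches: 2

ANSWER: 2


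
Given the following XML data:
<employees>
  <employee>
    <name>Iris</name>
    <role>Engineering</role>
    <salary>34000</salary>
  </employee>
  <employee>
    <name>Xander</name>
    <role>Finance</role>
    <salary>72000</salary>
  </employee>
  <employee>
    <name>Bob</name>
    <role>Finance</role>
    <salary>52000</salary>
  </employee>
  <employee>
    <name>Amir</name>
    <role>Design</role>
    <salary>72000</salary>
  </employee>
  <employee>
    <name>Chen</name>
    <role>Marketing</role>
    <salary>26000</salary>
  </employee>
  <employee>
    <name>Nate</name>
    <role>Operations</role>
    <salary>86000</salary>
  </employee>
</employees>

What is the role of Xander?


Searching for <employee> with <name>Xander</name>
Found at position 2
<role>Finance</role>

ANSWER: Finance


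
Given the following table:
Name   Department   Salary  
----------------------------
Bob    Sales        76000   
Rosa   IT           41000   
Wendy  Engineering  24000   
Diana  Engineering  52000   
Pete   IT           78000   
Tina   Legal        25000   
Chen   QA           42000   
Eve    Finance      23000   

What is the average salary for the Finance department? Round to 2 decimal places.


Finance department members:
  Eve: 23000
Sum = 23000
Count = 1
Average = 23000 / 1 = 23000.00

ANSWER: 23000.00


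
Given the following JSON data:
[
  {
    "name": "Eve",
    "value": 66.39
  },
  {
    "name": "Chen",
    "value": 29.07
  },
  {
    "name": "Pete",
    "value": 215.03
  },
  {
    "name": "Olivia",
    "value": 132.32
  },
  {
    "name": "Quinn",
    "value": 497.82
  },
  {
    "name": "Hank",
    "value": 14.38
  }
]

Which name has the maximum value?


Comparing values:
  Eve: 66.39
  Chen: 29.07
  Pete: 215.03
  Olivia: 132.32
  Quinn: 497.82
  Hank: 14.38
Maximum: Quinn (497.82)

ANSWER: Quinn


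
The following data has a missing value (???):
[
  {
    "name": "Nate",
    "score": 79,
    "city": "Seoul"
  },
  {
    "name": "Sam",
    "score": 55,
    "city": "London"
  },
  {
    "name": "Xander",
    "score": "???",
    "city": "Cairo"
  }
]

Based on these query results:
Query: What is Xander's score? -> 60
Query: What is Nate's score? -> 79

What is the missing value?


The missing value is Xander's score
From query: Xander's score = 60

ANSWER: 60


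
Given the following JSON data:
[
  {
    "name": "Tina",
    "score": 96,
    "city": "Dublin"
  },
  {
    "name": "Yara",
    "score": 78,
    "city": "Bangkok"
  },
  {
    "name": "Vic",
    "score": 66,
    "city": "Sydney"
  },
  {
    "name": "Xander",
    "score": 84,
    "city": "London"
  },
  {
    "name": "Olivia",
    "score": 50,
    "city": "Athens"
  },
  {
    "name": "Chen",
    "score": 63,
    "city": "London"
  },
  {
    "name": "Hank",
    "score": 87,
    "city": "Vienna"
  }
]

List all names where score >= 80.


Filtering records where score >= 80:
  Tina (score=96) -> YES
  Yara (score=78) -> no
  Vic (score=66) -> no
  Xander (score=84) -> YES
  Olivia (score=50) -> no
  Chen (score=63) -> no
  Hank (score=87) -> YES


ANSWER: Tina, Xander, Hank


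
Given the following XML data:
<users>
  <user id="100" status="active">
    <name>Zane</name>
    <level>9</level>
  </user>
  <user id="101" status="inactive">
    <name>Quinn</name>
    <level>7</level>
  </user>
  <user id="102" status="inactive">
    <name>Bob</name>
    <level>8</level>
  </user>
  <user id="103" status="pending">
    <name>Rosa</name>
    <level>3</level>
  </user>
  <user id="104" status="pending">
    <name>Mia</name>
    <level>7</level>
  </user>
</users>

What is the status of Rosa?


Finding user with name = Rosa
user id="103" status="pending"

ANSWER: pending


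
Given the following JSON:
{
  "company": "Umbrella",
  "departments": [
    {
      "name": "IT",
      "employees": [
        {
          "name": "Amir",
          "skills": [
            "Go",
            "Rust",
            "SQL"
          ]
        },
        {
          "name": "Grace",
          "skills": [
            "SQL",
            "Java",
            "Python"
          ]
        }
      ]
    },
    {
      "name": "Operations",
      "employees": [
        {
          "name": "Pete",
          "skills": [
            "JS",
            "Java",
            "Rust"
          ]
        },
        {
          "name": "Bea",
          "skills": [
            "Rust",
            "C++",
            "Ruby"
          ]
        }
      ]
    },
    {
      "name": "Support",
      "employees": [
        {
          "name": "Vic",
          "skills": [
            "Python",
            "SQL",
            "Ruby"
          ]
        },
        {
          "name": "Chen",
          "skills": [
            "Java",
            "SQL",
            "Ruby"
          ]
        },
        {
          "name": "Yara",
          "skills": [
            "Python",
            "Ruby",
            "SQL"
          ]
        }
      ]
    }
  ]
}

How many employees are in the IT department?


Path: departments[0].employees
Count: 2

ANSWER: 2


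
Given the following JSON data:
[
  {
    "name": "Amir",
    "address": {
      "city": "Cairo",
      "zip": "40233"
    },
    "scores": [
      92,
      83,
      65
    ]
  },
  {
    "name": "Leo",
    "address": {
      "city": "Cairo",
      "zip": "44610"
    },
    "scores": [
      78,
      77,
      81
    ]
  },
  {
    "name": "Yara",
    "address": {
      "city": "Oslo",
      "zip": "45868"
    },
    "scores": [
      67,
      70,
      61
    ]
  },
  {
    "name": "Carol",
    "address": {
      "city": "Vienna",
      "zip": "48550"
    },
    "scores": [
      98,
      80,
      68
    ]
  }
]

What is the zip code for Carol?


Path: records[3].address.zip
Value: 48550

ANSWER: 48550


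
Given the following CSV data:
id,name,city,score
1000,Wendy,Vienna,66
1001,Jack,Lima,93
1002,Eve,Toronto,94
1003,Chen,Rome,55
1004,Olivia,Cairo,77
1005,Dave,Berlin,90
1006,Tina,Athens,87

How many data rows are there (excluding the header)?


Counting rows (excluding header):
Header: id,name,city,score
Data rows: 7

ANSWER: 7


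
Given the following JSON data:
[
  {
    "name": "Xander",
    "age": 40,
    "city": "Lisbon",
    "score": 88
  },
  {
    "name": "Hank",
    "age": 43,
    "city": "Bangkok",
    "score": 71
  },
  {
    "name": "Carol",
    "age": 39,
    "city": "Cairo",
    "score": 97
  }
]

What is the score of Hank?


Looking up record where name = Hank
Record index: 1
Field 'score' = 71

ANSWER: 71


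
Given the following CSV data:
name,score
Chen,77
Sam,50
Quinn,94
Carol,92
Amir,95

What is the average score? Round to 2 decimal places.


Scores: 77, 50, 94, 92, 95
Sum = 408
Count = 5
Average = 408 / 5 = 81.60

ANSWER: 81.60


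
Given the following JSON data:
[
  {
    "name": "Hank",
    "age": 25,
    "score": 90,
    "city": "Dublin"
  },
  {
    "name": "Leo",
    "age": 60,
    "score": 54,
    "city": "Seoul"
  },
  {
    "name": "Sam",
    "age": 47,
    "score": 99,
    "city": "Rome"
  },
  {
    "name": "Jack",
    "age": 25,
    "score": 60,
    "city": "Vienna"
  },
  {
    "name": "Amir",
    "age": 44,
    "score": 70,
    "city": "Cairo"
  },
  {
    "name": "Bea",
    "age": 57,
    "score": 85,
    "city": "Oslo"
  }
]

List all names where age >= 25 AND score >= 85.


Checking both conditions:
  Hank (age=25, score=90) -> YES
  Leo (age=60, score=54) -> no
  Sam (age=47, score=99) -> YES
  Jack (age=25, score=60) -> no
  Amir (age=44, score=70) -> no
  Bea (age=57, score=85) -> YES


ANSWER: Hank, Sam, Bea


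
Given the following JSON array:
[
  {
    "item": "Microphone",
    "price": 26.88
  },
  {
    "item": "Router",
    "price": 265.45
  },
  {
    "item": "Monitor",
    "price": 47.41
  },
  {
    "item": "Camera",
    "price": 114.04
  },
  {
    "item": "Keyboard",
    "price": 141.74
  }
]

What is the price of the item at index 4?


Array index 4 -> Keyboard
price = 141.74

ANSWER: 141.74


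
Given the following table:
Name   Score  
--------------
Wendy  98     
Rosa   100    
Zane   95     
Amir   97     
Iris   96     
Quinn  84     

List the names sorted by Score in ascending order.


Sorting by Score (ascending):
  Quinn: 84
  Zane: 95
  Iris: 96
  Amir: 97
  Wendy: 98
  Rosa: 100


ANSWER: Quinn, Zane, Iris, Amir, Wendy, Rosa


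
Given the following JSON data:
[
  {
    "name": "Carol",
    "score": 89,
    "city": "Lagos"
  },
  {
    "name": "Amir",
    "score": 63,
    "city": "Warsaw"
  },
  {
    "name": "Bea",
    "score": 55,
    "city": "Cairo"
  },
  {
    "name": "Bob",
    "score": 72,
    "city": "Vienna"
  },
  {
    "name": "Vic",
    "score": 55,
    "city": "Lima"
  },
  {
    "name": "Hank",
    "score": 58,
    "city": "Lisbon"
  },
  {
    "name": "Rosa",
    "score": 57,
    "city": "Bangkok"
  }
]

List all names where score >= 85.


Filtering records where score >= 85:
  Carol (score=89) -> YES
  Amir (score=63) -> no
  Bea (score=55) -> no
  Bob (score=72) -> no
  Vic (score=55) -> no
  Hank (score=58) -> no
  Rosa (score=57) -> no


ANSWER: Carol


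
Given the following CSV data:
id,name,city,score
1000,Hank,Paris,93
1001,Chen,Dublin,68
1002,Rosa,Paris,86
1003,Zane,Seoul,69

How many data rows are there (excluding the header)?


Counting rows (excluding header):
Header: id,name,city,score
Data rows: 4

ANSWER: 4


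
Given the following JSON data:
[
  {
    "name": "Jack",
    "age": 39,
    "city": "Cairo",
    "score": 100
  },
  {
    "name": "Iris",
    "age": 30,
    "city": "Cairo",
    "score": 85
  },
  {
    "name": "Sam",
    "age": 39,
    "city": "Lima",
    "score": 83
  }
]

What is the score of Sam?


Looking up record where name = Sam
Record index: 2
Field 'score' = 83

ANSWER: 83


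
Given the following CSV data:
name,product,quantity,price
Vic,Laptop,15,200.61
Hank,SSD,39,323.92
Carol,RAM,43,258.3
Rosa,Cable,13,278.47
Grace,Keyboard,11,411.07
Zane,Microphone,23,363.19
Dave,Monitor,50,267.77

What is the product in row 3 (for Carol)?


Row 3: Carol
Column 'product' = RAM

ANSWER: RAM


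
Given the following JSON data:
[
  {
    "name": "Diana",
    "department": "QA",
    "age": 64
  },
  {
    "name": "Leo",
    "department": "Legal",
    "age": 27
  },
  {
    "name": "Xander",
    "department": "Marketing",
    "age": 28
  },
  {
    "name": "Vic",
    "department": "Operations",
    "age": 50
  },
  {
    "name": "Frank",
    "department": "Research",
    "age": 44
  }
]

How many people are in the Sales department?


Scanning records for department = Sales
  No matches found
Count: 0

ANSWER: 0


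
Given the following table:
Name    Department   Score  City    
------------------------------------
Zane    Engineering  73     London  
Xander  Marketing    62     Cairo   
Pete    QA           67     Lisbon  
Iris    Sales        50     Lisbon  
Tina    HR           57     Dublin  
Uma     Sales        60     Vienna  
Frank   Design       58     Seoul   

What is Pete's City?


Row 3: Pete
City = Lisbon

ANSWER: Lisbon


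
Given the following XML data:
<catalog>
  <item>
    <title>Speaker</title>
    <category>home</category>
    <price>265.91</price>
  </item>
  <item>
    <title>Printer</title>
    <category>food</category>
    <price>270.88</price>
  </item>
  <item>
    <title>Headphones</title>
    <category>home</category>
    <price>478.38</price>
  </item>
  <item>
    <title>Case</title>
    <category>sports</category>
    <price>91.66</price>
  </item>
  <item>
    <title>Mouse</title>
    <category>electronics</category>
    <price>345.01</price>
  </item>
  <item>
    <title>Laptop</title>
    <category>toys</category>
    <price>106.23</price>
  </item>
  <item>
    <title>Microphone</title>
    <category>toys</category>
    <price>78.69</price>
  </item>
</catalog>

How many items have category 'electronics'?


Scanning <item> elements for <category>electronics</category>:
  Item 5: Mouse -> MATCH
Count: 1

ANSWER: 1


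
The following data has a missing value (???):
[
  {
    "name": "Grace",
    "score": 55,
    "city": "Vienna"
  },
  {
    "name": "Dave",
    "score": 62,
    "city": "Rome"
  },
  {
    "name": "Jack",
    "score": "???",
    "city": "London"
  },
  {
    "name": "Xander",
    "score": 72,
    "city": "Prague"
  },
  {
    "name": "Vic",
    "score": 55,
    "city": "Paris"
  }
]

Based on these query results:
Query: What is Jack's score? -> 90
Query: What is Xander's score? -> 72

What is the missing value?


The missing value is Jack's score
From query: Jack's score = 90

ANSWER: 90


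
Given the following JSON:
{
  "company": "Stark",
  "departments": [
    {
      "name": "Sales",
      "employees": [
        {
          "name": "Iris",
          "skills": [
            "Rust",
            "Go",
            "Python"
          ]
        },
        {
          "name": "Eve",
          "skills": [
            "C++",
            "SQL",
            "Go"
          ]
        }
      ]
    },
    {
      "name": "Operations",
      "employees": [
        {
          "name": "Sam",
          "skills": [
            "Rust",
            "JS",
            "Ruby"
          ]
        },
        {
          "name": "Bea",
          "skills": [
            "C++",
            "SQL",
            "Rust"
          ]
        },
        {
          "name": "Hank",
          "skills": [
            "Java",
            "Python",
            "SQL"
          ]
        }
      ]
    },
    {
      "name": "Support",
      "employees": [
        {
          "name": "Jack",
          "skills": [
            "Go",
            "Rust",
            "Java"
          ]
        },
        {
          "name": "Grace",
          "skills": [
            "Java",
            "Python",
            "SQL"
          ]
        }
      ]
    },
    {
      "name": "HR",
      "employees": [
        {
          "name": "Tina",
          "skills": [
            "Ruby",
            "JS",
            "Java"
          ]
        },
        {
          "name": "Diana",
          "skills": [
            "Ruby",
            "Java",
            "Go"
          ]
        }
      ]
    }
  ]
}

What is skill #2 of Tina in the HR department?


Path: departments[3].employees[0].skills[1]
Value: JS

ANSWER: JS
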